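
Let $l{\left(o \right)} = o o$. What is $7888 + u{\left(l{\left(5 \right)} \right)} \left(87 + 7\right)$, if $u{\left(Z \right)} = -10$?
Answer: $6948$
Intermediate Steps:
$l{\left(o \right)} = o^{2}$
$7888 + u{\left(l{\left(5 \right)} \right)} \left(87 + 7\right) = 7888 - 10 \left(87 + 7\right) = 7888 - 940 = 6948$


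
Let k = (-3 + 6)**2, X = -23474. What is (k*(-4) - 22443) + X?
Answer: -45953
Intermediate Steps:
k = 9 (k = 3**2 = 9)
(k*(-4) - 22443) + X = (9*(-4) - 22443) - 23474 = (-36 - 22443) - 23474 = -22479 - 23474 = -45953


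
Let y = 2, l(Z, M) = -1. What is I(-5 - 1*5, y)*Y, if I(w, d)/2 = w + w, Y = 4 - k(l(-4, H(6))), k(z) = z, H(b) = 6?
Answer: -200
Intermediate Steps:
Y = 5 (Y = 4 - 1*(-1) = 4 + 1 = 5)
I(w, d) = 4*w (I(w, d) = 2*(w + w) = 2*(2*w) = 4*w)
I(-5 - 1*5, y)*Y = (4*(-5 - 1*5))*5 = (4*(-5 - 5))*5 = (4*(-10))*5 = -40*5 = -200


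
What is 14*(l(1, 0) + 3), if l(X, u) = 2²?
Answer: 98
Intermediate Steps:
l(X, u) = 4
14*(l(1, 0) + 3) = 14*(4 + 3) = 14*7 = 98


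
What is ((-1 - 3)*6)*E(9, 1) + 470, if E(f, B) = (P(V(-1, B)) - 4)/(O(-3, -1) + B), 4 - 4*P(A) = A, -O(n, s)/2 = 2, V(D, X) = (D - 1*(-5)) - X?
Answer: 440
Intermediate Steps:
V(D, X) = 5 + D - X (V(D, X) = (D + 5) - X = (5 + D) - X = 5 + D - X)
O(n, s) = -4 (O(n, s) = -2*2 = -4)
P(A) = 1 - A/4
E(f, B) = (-4 + B/4)/(-4 + B) (E(f, B) = ((1 - (5 - 1 - B)/4) - 4)/(-4 + B) = ((1 - (4 - B)/4) - 4)/(-4 + B) = ((1 + (-1 + B/4)) - 4)/(-4 + B) = (B/4 - 4)/(-4 + B) = (-4 + B/4)/(-4 + B))
((-1 - 3)*6)*E(9, 1) + 470 = ((-1 - 3)*6)*((-16 + 1)/(4*(-4 + 1))) + 470 = (-4*6)*((¼)*(-15)/(-3)) + 470 = -6*(-1)*(-15)/3 + 470 = -24*5/4 + 470 = -30 + 470 = 440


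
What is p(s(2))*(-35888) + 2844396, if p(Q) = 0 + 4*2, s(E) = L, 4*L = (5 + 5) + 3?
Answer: 2557292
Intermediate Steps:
L = 13/4 (L = ((5 + 5) + 3)/4 = (10 + 3)/4 = (¼)*13 = 13/4 ≈ 3.2500)
s(E) = 13/4
p(Q) = 8 (p(Q) = 0 + 8 = 8)
p(s(2))*(-35888) + 2844396 = 8*(-35888) + 2844396 = -287104 + 2844396 = 2557292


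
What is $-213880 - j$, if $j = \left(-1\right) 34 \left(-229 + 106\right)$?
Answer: $-218062$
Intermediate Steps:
$j = 4182$ ($j = \left(-34\right) \left(-123\right) = 4182$)
$-213880 - j = -213880 - 4182 = -218062$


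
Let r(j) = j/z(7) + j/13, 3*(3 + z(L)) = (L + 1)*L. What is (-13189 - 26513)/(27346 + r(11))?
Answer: -4042987/2784892 ≈ -1.4518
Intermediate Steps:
z(L) = -3 + L*(1 + L)/3 (z(L) = -3 + ((L + 1)*L)/3 = -3 + ((1 + L)*L)/3 = -3 + (L*(1 + L))/3 = -3 + L*(1 + L)/3)
r(j) = 86*j/611 (r(j) = j/(-3 + (⅓)*7 + (⅓)*7²) + j/13 = j/(-3 + 7/3 + (⅓)*49) + j*(1/13) = j/(-3 + 7/3 + 49/3) + j/13 = j/(47/3) + j/13 = j*(3/47) + j/13 = 3*j/47 + j/13 = 86*j/611)
(-13189 - 26513)/(27346 + r(11)) = (-13189 - 26513)/(27346 + (86/611)*11) = -39702/(27346 + 946/611) = -39702/16709352/611 = -39702*611/16709352 = -4042987/2784892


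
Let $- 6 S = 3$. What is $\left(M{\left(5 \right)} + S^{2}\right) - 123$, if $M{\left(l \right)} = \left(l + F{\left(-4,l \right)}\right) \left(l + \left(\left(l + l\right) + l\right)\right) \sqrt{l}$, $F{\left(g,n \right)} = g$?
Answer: $- \frac{491}{4} + 20 \sqrt{5} \approx -78.029$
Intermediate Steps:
$S = - \frac{1}{2}$ ($S = \left(- \frac{1}{6}\right) 3 = - \frac{1}{2} \approx -0.5$)
$M{\left(l \right)} = 4 l^{\frac{3}{2}} \left(-4 + l\right)$ ($M{\left(l \right)} = \left(l - 4\right) \left(l + \left(\left(l + l\right) + l\right)\right) \sqrt{l} = \left(-4 + l\right) \left(l + \left(2 l + l\right)\right) \sqrt{l} = \left(-4 + l\right) \left(l + 3 l\right) \sqrt{l} = \left(-4 + l\right) 4 l \sqrt{l} = 4 l \left(-4 + l\right) \sqrt{l} = 4 l^{\frac{3}{2}} \left(-4 + l\right)$)
$\left(M{\left(5 \right)} + S^{2}\right) - 123 = \left(4 \cdot 5^{\frac{3}{2}} \left(-4 + 5\right) + \left(- \frac{1}{2}\right)^{2}\right) - 123 = \left(4 \cdot 5 \sqrt{5} \cdot 1 + \frac{1}{4}\right) - 123 = \left(20 \sqrt{5} + \frac{1}{4}\right) - 123 = \left(\frac{1}{4} + 20 \sqrt{5}\right) - 123 = - \frac{491}{4} + 20 \sqrt{5}$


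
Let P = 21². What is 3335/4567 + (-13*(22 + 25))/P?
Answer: -1319702/2014047 ≈ -0.65525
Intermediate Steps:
P = 441
3335/4567 + (-13*(22 + 25))/P = 3335/4567 - 13*(22 + 25)/441 = 3335*(1/4567) - 13*47*(1/441) = 3335/4567 - 611*1/441 = 3335/4567 - 611/441 = -1319702/2014047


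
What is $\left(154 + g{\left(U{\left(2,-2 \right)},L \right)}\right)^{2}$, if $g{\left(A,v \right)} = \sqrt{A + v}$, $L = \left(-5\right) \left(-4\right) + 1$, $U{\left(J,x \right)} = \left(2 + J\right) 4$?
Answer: $\left(154 + \sqrt{37}\right)^{2} \approx 25627.0$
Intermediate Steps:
$U{\left(J,x \right)} = 8 + 4 J$
$L = 21$ ($L = 20 + 1 = 21$)
$\left(154 + g{\left(U{\left(2,-2 \right)},L \right)}\right)^{2} = \left(154 + \sqrt{\left(8 + 4 \cdot 2\right) + 21}\right)^{2} = \left(154 + \sqrt{\left(8 + 8\right) + 21}\right)^{2} = \left(154 + \sqrt{16 + 21}\right)^{2} = \left(154 + \sqrt{37}\right)^{2}$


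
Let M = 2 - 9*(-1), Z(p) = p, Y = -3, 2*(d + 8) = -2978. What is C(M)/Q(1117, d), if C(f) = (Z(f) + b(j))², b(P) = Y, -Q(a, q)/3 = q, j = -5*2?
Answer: 64/4491 ≈ 0.014251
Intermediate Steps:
d = -1497 (d = -8 + (½)*(-2978) = -8 - 1489 = -1497)
j = -10
Q(a, q) = -3*q
b(P) = -3
M = 11 (M = 2 + 9 = 11)
C(f) = (-3 + f)² (C(f) = (f - 3)² = (-3 + f)²)
C(M)/Q(1117, d) = (-3 + 11)²/((-3*(-1497))) = 8²/4491 = 64*(1/4491) = 64/4491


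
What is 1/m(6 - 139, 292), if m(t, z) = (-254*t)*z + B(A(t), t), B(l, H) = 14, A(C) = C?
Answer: 1/9864358 ≈ 1.0138e-7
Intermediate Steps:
m(t, z) = 14 - 254*t*z (m(t, z) = (-254*t)*z + 14 = -254*t*z + 14 = 14 - 254*t*z)
1/m(6 - 139, 292) = 1/(14 - 254*(6 - 139)*292) = 1/(14 - 254*(-133)*292) = 1/(14 + 9864344) = 1/9864358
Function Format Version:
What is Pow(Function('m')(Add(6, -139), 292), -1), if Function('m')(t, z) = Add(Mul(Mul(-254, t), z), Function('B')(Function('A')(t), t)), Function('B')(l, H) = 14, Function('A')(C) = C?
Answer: Rational(1, 9864358) ≈ 1.0138e-7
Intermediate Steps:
Function('m')(t, z) = Add(14, Mul(-254, t, z)) (Function('m')(t, z) = Add(Mul(Mul(-254, t), z), 14) = Add(Mul(-254, t, z), 14) = Add(14, Mul(-254, t, z)))
Pow(Function('m')(Add(6, -139), 292), -1) = Pow(Add(14, Mul(-254, Add(6, -139), 292)), -1) = Pow(Add(14, Mul(-254, -133, 292)), -1) = Pow(Add(14, 9864344), -1) = Pow(9864358, -1) = Rational(1, 9864358)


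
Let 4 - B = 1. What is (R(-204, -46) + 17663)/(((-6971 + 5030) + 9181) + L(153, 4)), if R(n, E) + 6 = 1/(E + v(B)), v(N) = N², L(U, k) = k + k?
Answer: 163327/67044 ≈ 2.4361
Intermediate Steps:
L(U, k) = 2*k
B = 3 (B = 4 - 1*1 = 4 - 1 = 3)
R(n, E) = -6 + 1/(9 + E) (R(n, E) = -6 + 1/(E + 3²) = -6 + 1/(E + 9) = -6 + 1/(9 + E))
(R(-204, -46) + 17663)/(((-6971 + 5030) + 9181) + L(153, 4)) = ((-53 - 6*(-46))/(9 - 46) + 17663)/(((-6971 + 5030) + 9181) + 2*4) = ((-53 + 276)/(-37) + 17663)/((-1941 + 9181) + 8) = (-1/37*223 + 17663)/(7240 + 8) = (-223/37 + 17663)/7248 = (653308/37)*(1/7248) = 163327/67044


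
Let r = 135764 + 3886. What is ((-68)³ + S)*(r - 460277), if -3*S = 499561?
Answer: 462618911339/3 ≈ 1.5421e+11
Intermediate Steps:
S = -499561/3 (S = -⅓*499561 = -499561/3 ≈ -1.6652e+5)
r = 139650
((-68)³ + S)*(r - 460277) = ((-68)³ - 499561/3)*(139650 - 460277) = (-314432 - 499561/3)*(-320627) = -1442857/3*(-320627) = 462618911339/3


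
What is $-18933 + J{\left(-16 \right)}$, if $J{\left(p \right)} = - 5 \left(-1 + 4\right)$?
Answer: $-18948$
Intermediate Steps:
$J{\left(p \right)} = -15$ ($J{\left(p \right)} = \left(-5\right) 3 = -15$)
$-18933 + J{\left(-16 \right)} = -18933 - 15 = -18948$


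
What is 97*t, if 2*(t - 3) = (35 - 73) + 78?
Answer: 2231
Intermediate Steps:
t = 23 (t = 3 + ((35 - 73) + 78)/2 = 3 + (-38 + 78)/2 = 3 + (1/2)*40 = 3 + 20 = 23)
97*t = 97*23 = 2231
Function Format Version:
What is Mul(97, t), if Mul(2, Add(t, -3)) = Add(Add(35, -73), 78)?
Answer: 2231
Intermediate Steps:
t = 23 (t = Add(3, Mul(Rational(1, 2), Add(Add(35, -73), 78))) = Add(3, Mul(Rational(1, 2), Add(-38, 78))) = Add(3, Mul(Rational(1, 2), 40)) = Add(3, 20) = 23)
Mul(97, t) = Mul(97, 23) = 2231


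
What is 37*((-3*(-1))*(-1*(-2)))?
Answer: 222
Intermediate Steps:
37*((-3*(-1))*(-1*(-2))) = 37*(3*2) = 37*6 = 222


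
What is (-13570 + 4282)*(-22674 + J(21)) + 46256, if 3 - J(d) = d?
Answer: 210809552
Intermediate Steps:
J(d) = 3 - d
(-13570 + 4282)*(-22674 + J(21)) + 46256 = (-13570 + 4282)*(-22674 + (3 - 1*21)) + 46256 = -9288*(-22674 + (3 - 21)) + 46256 = -9288*(-22674 - 18) + 46256 = -9288*(-22692) + 46256 = 210763296 + 46256 = 210809552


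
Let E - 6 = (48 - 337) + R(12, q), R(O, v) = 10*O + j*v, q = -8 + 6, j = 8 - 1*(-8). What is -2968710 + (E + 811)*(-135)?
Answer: -3051870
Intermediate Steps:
j = 16 (j = 8 + 8 = 16)
q = -2
R(O, v) = 10*O + 16*v
E = -195 (E = 6 + ((48 - 337) + (10*12 + 16*(-2))) = 6 + (-289 + (120 - 32)) = 6 + (-289 + 88) = 6 - 201 = -195)
-2968710 + (E + 811)*(-135) = -2968710 + (-195 + 811)*(-135) = -2968710 + 616*(-135) = -2968710 - 83160 = -3051870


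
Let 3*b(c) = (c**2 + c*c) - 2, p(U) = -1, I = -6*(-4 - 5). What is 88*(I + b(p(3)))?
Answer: 4752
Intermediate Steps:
I = 54 (I = -6*(-9) = 54)
b(c) = -2/3 + 2*c**2/3 (b(c) = ((c**2 + c*c) - 2)/3 = ((c**2 + c**2) - 2)/3 = (2*c**2 - 2)/3 = (-2 + 2*c**2)/3 = -2/3 + 2*c**2/3)
88*(I + b(p(3))) = 88*(54 + (-2/3 + (2/3)*(-1)**2)) = 88*(54 + (-2/3 + (2/3)*1)) = 88*(54 + (-2/3 + 2/3)) = 88*(54 + 0) = 88*54 = 4752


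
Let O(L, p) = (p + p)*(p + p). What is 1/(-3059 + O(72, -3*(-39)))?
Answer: 1/51697 ≈ 1.9343e-5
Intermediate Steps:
O(L, p) = 4*p² (O(L, p) = (2*p)*(2*p) = 4*p²)
1/(-3059 + O(72, -3*(-39))) = 1/(-3059 + 4*(-3*(-39))²) = 1/(-3059 + 4*117²) = 1/(-3059 + 4*13689) = 1/(-3059 + 54756) = 1/51697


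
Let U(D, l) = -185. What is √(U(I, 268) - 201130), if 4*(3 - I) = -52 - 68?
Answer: I*√201315 ≈ 448.68*I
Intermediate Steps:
I = 33 (I = 3 - (-52 - 68)/4 = 3 - ¼*(-120) = 3 + 30 = 33)
√(U(I, 268) - 201130) = √(-185 - 201130) = √(-201315) = I*√201315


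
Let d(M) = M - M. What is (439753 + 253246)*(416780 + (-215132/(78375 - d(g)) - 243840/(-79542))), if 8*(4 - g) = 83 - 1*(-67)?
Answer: 100032556430118486808/346339125 ≈ 2.8883e+11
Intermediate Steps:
g = -59/4 (g = 4 - (83 - 1*(-67))/8 = 4 - (83 + 67)/8 = 4 - ⅛*150 = 4 - 75/4 = -59/4 ≈ -14.750)
d(M) = 0
(439753 + 253246)*(416780 + (-215132/(78375 - d(g)) - 243840/(-79542))) = (439753 + 253246)*(416780 + (-215132/(78375 - 1*0) - 243840/(-79542))) = 692999*(416780 + (-215132/(78375 + 0) - 243840*(-1/79542))) = 692999*(416780 + (-215132/78375 + 40640/13257)) = 692999*(416780 + 111051692/346339125) = 692999*(144347331569192/346339125) = 100032556430118486808/346339125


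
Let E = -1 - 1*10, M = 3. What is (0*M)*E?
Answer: 0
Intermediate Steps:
E = -11 (E = -1 - 10 = -11)
(0*M)*E = (0*3)*(-11) = 0*(-11) = 0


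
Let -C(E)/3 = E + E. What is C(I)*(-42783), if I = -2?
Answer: -513396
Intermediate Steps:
C(E) = -6*E (C(E) = -3*(E + E) = -6*E)
C(I)*(-42783) = -6*(-2)*(-42783) = 12*(-42783) = -513396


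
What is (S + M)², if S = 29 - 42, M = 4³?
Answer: 2601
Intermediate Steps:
M = 64
S = -13
(S + M)² = (-13 + 64)² = 51² = 2601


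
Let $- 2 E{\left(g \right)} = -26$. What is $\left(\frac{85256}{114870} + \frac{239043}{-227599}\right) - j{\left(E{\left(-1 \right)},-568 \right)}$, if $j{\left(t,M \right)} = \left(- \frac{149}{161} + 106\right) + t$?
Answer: $- \frac{35592849527209}{300659416995} \approx -118.38$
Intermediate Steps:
$E{\left(g \right)} = 13$ ($E{\left(g \right)} = \left(- \frac{1}{2}\right) \left(-26\right) = 13$)
$j{\left(t,M \right)} = \frac{16917}{161} + t$ ($j{\left(t,M \right)} = \left(\left(-149\right) \frac{1}{161} + 106\right) + t = \left(- \frac{149}{161} + 106\right) + t = \frac{16917}{161} + t$)
$\left(\frac{85256}{114870} + \frac{239043}{-227599}\right) - j{\left(E{\left(-1 \right)},-568 \right)} = \left(\frac{85256}{114870} + \frac{239043}{-227599}\right) - \left(\frac{16917}{161} + 13\right) = \left(85256 \cdot \frac{1}{114870} + 239043 \left(- \frac{1}{227599}\right)\right) - \frac{19010}{161} = \left(\frac{42628}{57435} - \frac{239043}{227599}\right) - \frac{19010}{161} = - \frac{4027344533}{13072148565} - \frac{19010}{161} = - \frac{35592849527209}{300659416995}$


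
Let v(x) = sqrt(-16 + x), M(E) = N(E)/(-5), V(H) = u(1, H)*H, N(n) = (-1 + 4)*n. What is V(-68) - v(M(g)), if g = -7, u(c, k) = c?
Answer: -68 - I*sqrt(295)/5 ≈ -68.0 - 3.4351*I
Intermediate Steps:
N(n) = 3*n
V(H) = H (V(H) = 1*H = H)
M(E) = -3*E/5 (M(E) = (3*E)/(-5) = (3*E)*(-1/5) = -3*E/5)
V(-68) - v(M(g)) = -68 - sqrt(-16 - 3/5*(-7)) = -68 - sqrt(-16 + 21/5) = -68 - sqrt(-59/5) = -68 - I*sqrt(295)/5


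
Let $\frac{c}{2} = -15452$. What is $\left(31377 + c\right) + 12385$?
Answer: $12858$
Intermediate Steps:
$c = -30904$ ($c = 2 \left(-15452\right) = -30904$)
$\left(31377 + c\right) + 12385 = \left(31377 - 30904\right) + 12385 = 473 + 12385 = 12858$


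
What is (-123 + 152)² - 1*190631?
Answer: -189790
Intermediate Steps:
(-123 + 152)² - 1*190631 = 29² - 190631 = 841 - 190631 = -189790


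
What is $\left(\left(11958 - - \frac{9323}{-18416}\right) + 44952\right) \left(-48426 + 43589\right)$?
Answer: $- \frac{5069394811369}{18416} \approx -2.7527 \cdot 10^{8}$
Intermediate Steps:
$\left(\left(11958 - - \frac{9323}{-18416}\right) + 44952\right) \left(-48426 + 43589\right) = \left(\left(11958 - \left(-9323\right) \left(- \frac{1}{18416}\right)\right) + 44952\right) \left(-4837\right) = \left(\left(11958 - \frac{9323}{18416}\right) + 44952\right) \left(-4837\right) = \left(\frac{220209205}{18416} + 44952\right) \left(-4837\right) = \frac{1048045237}{18416} \left(-4837\right) = - \frac{5069394811369}{18416}$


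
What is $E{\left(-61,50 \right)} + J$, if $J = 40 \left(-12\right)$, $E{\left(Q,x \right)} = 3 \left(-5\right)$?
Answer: $-495$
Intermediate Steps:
$E{\left(Q,x \right)} = -15$
$J = -480$
$E{\left(-61,50 \right)} + J = -15 - 480 = -495$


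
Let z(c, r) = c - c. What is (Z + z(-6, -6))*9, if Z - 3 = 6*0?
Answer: 27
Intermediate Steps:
Z = 3 (Z = 3 + 6*0 = 3 + 0 = 3)
z(c, r) = 0
(Z + z(-6, -6))*9 = (3 + 0)*9 = 3*9 = 27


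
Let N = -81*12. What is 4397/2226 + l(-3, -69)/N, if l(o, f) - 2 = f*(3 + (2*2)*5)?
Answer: 1300349/360612 ≈ 3.6059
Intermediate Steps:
N = -972
l(o, f) = 2 + 23*f (l(o, f) = 2 + f*(3 + (2*2)*5) = 2 + f*(3 + 4*5) = 2 + f*(3 + 20) = 2 + f*23 = 2 + 23*f)
4397/2226 + l(-3, -69)/N = 4397/2226 + (2 + 23*(-69))/(-972) = 4397*(1/2226) + (2 - 1587)*(-1/972) = 4397/2226 - 1585*(-1/972) = 4397/2226 + 1585/972 = 1300349/360612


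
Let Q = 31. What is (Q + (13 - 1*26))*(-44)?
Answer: -792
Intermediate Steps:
(Q + (13 - 1*26))*(-44) = (31 + (13 - 1*26))*(-44) = (31 + (13 - 26))*(-44) = (31 - 13)*(-44) = 18*(-44) = -792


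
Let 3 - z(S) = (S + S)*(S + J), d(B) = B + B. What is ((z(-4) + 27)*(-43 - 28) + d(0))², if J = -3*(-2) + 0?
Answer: 10666756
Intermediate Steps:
J = 6 (J = 6 + 0 = 6)
d(B) = 2*B
z(S) = 3 - 2*S*(6 + S) (z(S) = 3 - (S + S)*(S + 6) = 3 - 2*S*(6 + S))
((z(-4) + 27)*(-43 - 28) + d(0))² = (((3 - 12*(-4) - 2*(-4)²) + 27)*(-43 - 28) + 2*0)² = (((3 + 48 - 2*16) + 27)*(-71) + 0)² = (((3 + 48 - 32) + 27)*(-71) + 0)² = ((19 + 27)*(-71) + 0)² = (46*(-71) + 0)² = (-3266 + 0)² = (-3266)² = 10666756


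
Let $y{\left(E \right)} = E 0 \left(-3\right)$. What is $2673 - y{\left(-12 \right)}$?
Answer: $2673$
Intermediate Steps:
$y{\left(E \right)} = 0$ ($y{\left(E \right)} = 0 \left(-3\right) = 0$)
$2673 - y{\left(-12 \right)} = 2673 - 0 = 2673 + 0 = 2673$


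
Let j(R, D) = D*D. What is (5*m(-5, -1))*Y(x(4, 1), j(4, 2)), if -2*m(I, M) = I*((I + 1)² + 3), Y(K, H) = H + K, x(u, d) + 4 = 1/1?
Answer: 475/2 ≈ 237.50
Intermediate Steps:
x(u, d) = -3 (x(u, d) = -4 + 1/1 = -4 + 1 = -3)
j(R, D) = D²
m(I, M) = -I*(3 + (1 + I)²)/2 (m(I, M) = -I*((I + 1)² + 3)/2 = -I*((1 + I)² + 3)/2 = -I*(3 + (1 + I)²)/2)
(5*m(-5, -1))*Y(x(4, 1), j(4, 2)) = (5*(-½*(-5)*(3 + (1 - 5)²)))*(2² - 3) = (5*(-½*(-5)*(3 + (-4)²)))*(4 - 3) = (5*(-½*(-5)*(3 + 16)))*1 = (5*(-½*(-5)*19))*1 = (5*(95/2))*1 = (475/2)*1 = 475/2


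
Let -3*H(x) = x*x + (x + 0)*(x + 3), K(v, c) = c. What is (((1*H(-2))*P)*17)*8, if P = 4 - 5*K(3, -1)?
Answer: -816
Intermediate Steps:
P = 9 (P = 4 - 5*(-1) = 4 + 5 = 9)
H(x) = -x²/3 - x*(3 + x)/3 (H(x) = -(x*x + (x + 0)*(x + 3))/3 = -(x² + x*(3 + x))/3 = -x²/3 - x*(3 + x)/3)
(((1*H(-2))*P)*17)*8 = (((1*(-⅓*(-2)*(3 + 2*(-2))))*9)*17)*8 = (((1*(-⅓*(-2)*(3 - 4)))*9)*17)*8 = (((1*(-⅓*(-2)*(-1)))*9)*17)*8 = (((1*(-⅔))*9)*17)*8 = (-⅔*9*17)*8 = -6*17*8 = -102*8 = -816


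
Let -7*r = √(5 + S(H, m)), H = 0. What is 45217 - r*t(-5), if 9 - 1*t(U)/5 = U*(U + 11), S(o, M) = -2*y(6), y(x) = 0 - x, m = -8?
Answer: 45217 + 195*√17/7 ≈ 45332.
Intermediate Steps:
y(x) = -x
S(o, M) = 12 (S(o, M) = -(-2)*6 = -2*(-6) = 12)
t(U) = 45 - 5*U*(11 + U) (t(U) = 45 - 5*U*(U + 11) = 45 - 5*U*(11 + U))
r = -√17/7 (r = -√(5 + 12)/7 = -√17/7 ≈ -0.58902)
45217 - r*t(-5) = 45217 - (-√17/7)*(45 - 55*(-5) - 5*(-5)²) = 45217 - (-√17/7)*(45 + 275 - 5*25) = 45217 - (-√17/7)*(45 + 275 - 125) = 45217 - (-√17/7)*195 = 45217 - (-195)*√17/7 = 45217 + 195*√17/7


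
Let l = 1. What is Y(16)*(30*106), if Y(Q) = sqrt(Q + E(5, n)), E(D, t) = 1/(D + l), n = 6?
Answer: 530*sqrt(582) ≈ 12786.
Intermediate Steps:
E(D, t) = 1/(1 + D) (E(D, t) = 1/(D + 1) = 1/(1 + D))
Y(Q) = sqrt(1/6 + Q) (Y(Q) = sqrt(Q + 1/(1 + 5)) = sqrt(Q + 1/6) = sqrt(1/6 + Q))
Y(16)*(30*106) = (sqrt(6 + 36*16)/6)*(30*106) = (sqrt(6 + 576)/6)*3180 = (sqrt(582)/6)*3180 = 530*sqrt(582)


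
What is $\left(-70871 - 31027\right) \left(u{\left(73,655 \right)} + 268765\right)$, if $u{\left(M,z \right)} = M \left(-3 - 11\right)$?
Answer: $-27282476214$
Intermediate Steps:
$u{\left(M,z \right)} = - 14 M$ ($u{\left(M,z \right)} = M \left(-14\right) = - 14 M$)
$\left(-70871 - 31027\right) \left(u{\left(73,655 \right)} + 268765\right) = \left(-70871 - 31027\right) \left(\left(-14\right) 73 + 268765\right) = - 101898 \left(-1022 + 268765\right) = \left(-101898\right) 267743 = -27282476214$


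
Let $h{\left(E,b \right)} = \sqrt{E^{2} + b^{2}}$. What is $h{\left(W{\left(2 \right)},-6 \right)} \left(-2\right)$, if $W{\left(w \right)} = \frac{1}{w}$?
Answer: $- \sqrt{145} \approx -12.042$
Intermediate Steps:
$h{\left(W{\left(2 \right)},-6 \right)} \left(-2\right) = \sqrt{\left(\frac{1}{2}\right)^{2} + \left(-6\right)^{2}} \left(-2\right) = \sqrt{\left(\frac{1}{2}\right)^{2} + 36} \left(-2\right) = \sqrt{\frac{1}{4} + 36} \left(-2\right) = \sqrt{\frac{145}{4}} \left(-2\right) = \frac{\sqrt{145}}{2} \left(-2\right) = - \sqrt{145}$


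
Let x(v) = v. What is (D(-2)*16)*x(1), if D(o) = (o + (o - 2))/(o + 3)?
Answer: -96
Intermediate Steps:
D(o) = (-2 + 2*o)/(3 + o) (D(o) = (o + (-2 + o))/(3 + o) = (-2 + 2*o)/(3 + o))
(D(-2)*16)*x(1) = ((2*(-1 - 2)/(3 - 2))*16)*1 = ((2*(-3)/1)*16)*1 = ((2*1*(-3))*16)*1 = -6*16*1 = -96*1 = -96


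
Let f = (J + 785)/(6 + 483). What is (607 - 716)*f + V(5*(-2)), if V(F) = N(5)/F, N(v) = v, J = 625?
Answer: -102623/326 ≈ -314.79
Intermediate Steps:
V(F) = 5/F
f = 470/163 (f = (625 + 785)/(6 + 483) = 1410/489 = 1410*(1/489) = 470/163 ≈ 2.8834)
(607 - 716)*f + V(5*(-2)) = (607 - 716)*(470/163) + 5/((5*(-2))) = -109*470/163 + 5/(-10) = -51230/163 + 5*(-⅒) = -51230/163 - ½ = -102623/326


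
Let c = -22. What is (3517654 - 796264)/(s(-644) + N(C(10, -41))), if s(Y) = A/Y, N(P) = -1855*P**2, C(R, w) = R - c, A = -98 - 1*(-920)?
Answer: -876287580/611645851 ≈ -1.4327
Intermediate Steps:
A = 822 (A = -98 + 920 = 822)
C(R, w) = 22 + R (C(R, w) = R - 1*(-22) = R + 22 = 22 + R)
s(Y) = 822/Y
(3517654 - 796264)/(s(-644) + N(C(10, -41))) = (3517654 - 796264)/(822/(-644) - 1855*(22 + 10)**2) = 2721390/(822*(-1/644) - 1855*32**2) = 2721390/(-411/322 - 1855*1024) = 2721390/(-411/322 - 1899520) = 2721390/(-611645851/322) = 2721390*(-322/611645851) = -876287580/611645851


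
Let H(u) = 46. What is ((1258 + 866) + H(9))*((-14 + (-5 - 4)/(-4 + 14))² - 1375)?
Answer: -25019883/10 ≈ -2.5020e+6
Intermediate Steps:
((1258 + 866) + H(9))*((-14 + (-5 - 4)/(-4 + 14))² - 1375) = ((1258 + 866) + 46)*((-14 + (-5 - 4)/(-4 + 14))² - 1375) = (2124 + 46)*((-14 - 9/10)² - 1375) = 2170*((-14 - 9*⅒)² - 1375) = 2170*((-14 - 9/10)² - 1375) = 2170*((-149/10)² - 1375) = 2170*(22201/100 - 1375) = 2170*(-115299/100) = -25019883/10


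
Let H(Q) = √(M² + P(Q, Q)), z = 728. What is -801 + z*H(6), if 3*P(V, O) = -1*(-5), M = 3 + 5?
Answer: -801 + 728*√591/3 ≈ 5098.3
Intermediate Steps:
M = 8
P(V, O) = 5/3 (P(V, O) = (-1*(-5))/3 = (⅓)*5 = 5/3)
H(Q) = √591/3 (H(Q) = √(8² + 5/3) = √(64 + 5/3) = √(197/3) = √591/3)
-801 + z*H(6) = -801 + 728*(√591/3) = -801 + 728*√591/3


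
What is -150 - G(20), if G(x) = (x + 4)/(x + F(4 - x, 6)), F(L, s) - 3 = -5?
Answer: -454/3 ≈ -151.33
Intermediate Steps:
F(L, s) = -2 (F(L, s) = 3 - 5 = -2)
G(x) = (4 + x)/(-2 + x) (G(x) = (x + 4)/(x - 2) = (4 + x)/(-2 + x))
-150 - G(20) = -150 - (4 + 20)/(-2 + 20) = -150 - 24/18 = -150 - 1*4/3 = -150 - 4/3 = -454/3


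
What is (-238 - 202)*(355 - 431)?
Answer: 33440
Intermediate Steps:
(-238 - 202)*(355 - 431) = -440*(-76) = 33440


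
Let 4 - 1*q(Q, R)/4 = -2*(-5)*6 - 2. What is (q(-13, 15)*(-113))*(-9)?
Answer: -219672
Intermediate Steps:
q(Q, R) = -216 (q(Q, R) = 16 - 4*(-2*(-5)*6 - 2) = 16 - 4*(10*6 - 2) = 16 - 4*(60 - 2) = 16 - 4*58 = 16 - 232 = -216)
(q(-13, 15)*(-113))*(-9) = -216*(-113)*(-9) = 24408*(-9) = -219672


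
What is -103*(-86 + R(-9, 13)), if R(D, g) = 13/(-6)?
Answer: 54487/6 ≈ 9081.2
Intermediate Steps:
R(D, g) = -13/6 (R(D, g) = 13*(-⅙) = -13/6)
-103*(-86 + R(-9, 13)) = -103*(-86 - 13/6) = -103*(-529/6) = 54487/6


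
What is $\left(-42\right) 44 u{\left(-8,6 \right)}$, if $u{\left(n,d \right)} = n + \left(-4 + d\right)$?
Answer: $11088$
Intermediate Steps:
$u{\left(n,d \right)} = -4 + d + n$
$\left(-42\right) 44 u{\left(-8,6 \right)} = \left(-42\right) 44 \left(-4 + 6 - 8\right) = \left(-1848\right) \left(-6\right) = 11088$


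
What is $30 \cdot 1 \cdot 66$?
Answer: $1980$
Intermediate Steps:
$30 \cdot 1 \cdot 66 = 30 \cdot 66 = 1980$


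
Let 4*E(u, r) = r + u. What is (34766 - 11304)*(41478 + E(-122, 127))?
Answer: 1946372327/2 ≈ 9.7319e+8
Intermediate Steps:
E(u, r) = r/4 + u/4 (E(u, r) = (r + u)/4 = r/4 + u/4)
(34766 - 11304)*(41478 + E(-122, 127)) = (34766 - 11304)*(41478 + ((¼)*127 + (¼)*(-122))) = 23462*(41478 + (127/4 - 61/2)) = 23462*(41478 + 5/4) = 23462*(165917/4) = 1946372327/2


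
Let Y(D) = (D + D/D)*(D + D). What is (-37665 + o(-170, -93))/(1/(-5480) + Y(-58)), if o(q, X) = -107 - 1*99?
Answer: -207533080/36233759 ≈ -5.7276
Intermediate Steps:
o(q, X) = -206 (o(q, X) = -107 - 99 = -206)
Y(D) = 2*D*(1 + D) (Y(D) = (D + 1)*(2*D) = (1 + D)*(2*D) = 2*D*(1 + D))
(-37665 + o(-170, -93))/(1/(-5480) + Y(-58)) = (-37665 - 206)/(1/(-5480) + 2*(-58)*(1 - 58)) = -37871/(-1/5480 + 2*(-58)*(-57)) = -37871/(-1/5480 + 6612) = -37871/36233759/5480 = -37871*5480/36233759 = -207533080/36233759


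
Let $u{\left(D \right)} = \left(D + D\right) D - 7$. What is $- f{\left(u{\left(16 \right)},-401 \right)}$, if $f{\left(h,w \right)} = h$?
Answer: $-505$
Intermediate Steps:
$u{\left(D \right)} = -7 + 2 D^{2}$ ($u{\left(D \right)} = 2 D D - 7 = 2 D^{2} - 7 = -7 + 2 D^{2}$)
$- f{\left(u{\left(16 \right)},-401 \right)} = - (-7 + 2 \cdot 16^{2}) = - (-7 + 2 \cdot 256) = - (-7 + 512) = \left(-1\right) 505 = -505$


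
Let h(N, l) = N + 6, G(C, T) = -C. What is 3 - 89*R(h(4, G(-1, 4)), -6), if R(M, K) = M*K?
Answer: 5343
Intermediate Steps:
h(N, l) = 6 + N
R(M, K) = K*M
3 - 89*R(h(4, G(-1, 4)), -6) = 3 - (-534)*(6 + 4) = 3 - (-534)*10 = 3 - 89*(-60) = 3 + 5340 = 5343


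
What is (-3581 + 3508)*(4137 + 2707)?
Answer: -499612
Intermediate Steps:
(-3581 + 3508)*(4137 + 2707) = -73*6844 = -499612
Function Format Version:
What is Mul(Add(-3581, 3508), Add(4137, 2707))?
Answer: -499612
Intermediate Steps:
Mul(Add(-3581, 3508), Add(4137, 2707)) = Mul(-73, 6844) = -499612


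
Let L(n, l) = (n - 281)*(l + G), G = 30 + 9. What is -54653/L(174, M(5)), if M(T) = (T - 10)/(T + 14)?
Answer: 1038407/78752 ≈ 13.186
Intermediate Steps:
M(T) = (-10 + T)/(14 + T)
G = 39
L(n, l) = (-281 + n)*(39 + l) (L(n, l) = (n - 281)*(l + 39) = (-281 + n)*(39 + l))
-54653/L(174, M(5)) = -54653/(-10959 - 281*(-10 + 5)/(14 + 5) + 39*174 + ((-10 + 5)/(14 + 5))*174) = -54653/(-10959 - 281*(-5)/19 + 6786 + (-5/19)*174) = -54653/(-10959 - 281*(-5)/19 + 6786 + ((1/19)*(-5))*174) = -54653/(-10959 - 281*(-5/19) + 6786 - 5/19*174) = -54653/(-10959 + 1405/19 + 6786 - 870/19) = -54653/(-78752/19) = -54653*(-19/78752) = 1038407/78752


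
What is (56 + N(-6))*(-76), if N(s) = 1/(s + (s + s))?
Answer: -38266/9 ≈ -4251.8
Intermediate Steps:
N(s) = 1/(3*s) (N(s) = 1/(s + 2*s) = 1/(3*s))
(56 + N(-6))*(-76) = (56 + (⅓)/(-6))*(-76) = (56 + (⅓)*(-⅙))*(-76) = (56 - 1/18)*(-76) = (1007/18)*(-76) = -38266/9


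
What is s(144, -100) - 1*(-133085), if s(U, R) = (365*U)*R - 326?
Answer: -5123241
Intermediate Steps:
s(U, R) = -326 + 365*R*U (s(U, R) = 365*R*U - 326 = -326 + 365*R*U)
s(144, -100) - 1*(-133085) = (-326 + 365*(-100)*144) - 1*(-133085) = (-326 - 5256000) + 133085 = -5256326 + 133085 = -5123241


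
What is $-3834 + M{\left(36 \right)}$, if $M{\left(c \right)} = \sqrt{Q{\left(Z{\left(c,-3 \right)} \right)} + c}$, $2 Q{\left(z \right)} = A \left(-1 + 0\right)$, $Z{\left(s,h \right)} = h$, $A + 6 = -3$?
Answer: $-3834 + \frac{9 \sqrt{2}}{2} \approx -3827.6$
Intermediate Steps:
$A = -9$ ($A = -6 - 3 = -9$)
$Q{\left(z \right)} = \frac{9}{2}$ ($Q{\left(z \right)} = \frac{\left(-9\right) \left(-1 + 0\right)}{2} = \frac{\left(-9\right) \left(-1\right)}{2} = \frac{1}{2} \cdot 9 = \frac{9}{2}$)
$M{\left(c \right)} = \sqrt{\frac{9}{2} + c}$
$-3834 + M{\left(36 \right)} = -3834 + \frac{\sqrt{18 + 4 \cdot 36}}{2} = -3834 + \frac{\sqrt{18 + 144}}{2} = -3834 + \frac{\sqrt{162}}{2} = -3834 + \frac{9 \sqrt{2}}{2}$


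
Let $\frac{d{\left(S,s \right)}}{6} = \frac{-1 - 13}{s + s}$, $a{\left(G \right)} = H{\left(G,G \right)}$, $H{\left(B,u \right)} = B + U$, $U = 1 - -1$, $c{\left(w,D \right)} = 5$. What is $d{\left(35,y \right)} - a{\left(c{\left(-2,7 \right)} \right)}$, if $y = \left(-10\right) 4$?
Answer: $- \frac{119}{20} \approx -5.95$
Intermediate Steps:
$U = 2$ ($U = 1 + 1 = 2$)
$y = -40$
$H{\left(B,u \right)} = 2 + B$ ($H{\left(B,u \right)} = B + 2 = 2 + B$)
$a{\left(G \right)} = 2 + G$
$d{\left(S,s \right)} = - \frac{42}{s}$ ($d{\left(S,s \right)} = 6 \frac{-1 - 13}{s + s} = 6 \left(- \frac{14}{2 s}\right) = 6 \left(- 14 \frac{1}{2 s}\right) = 6 \left(- \frac{7}{s}\right) = - \frac{42}{s}$)
$d{\left(35,y \right)} - a{\left(c{\left(-2,7 \right)} \right)} = - \frac{42}{-40} - \left(2 + 5\right) = \left(-42\right) \left(- \frac{1}{40}\right) - 7 = \frac{21}{20} - 7 = - \frac{119}{20}$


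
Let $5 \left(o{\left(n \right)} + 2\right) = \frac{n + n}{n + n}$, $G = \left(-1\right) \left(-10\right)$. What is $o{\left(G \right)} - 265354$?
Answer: $- \frac{1326779}{5} \approx -2.6536 \cdot 10^{5}$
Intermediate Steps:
$G = 10$
$o{\left(n \right)} = - \frac{9}{5}$ ($o{\left(n \right)} = -2 + \frac{\left(n + n\right) \frac{1}{n + n}}{5} = -2 + \frac{2 n \frac{1}{2 n}}{5} = -2 + \frac{1}{5} \cdot 1 = -2 + \frac{1}{5} = - \frac{9}{5}$)
$o{\left(G \right)} - 265354 = - \frac{9}{5} - 265354 = - \frac{1326779}{5}$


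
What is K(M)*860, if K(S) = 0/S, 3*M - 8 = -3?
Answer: 0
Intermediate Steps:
M = 5/3 (M = 8/3 + (⅓)*(-3) = 8/3 - 1 = 5/3 ≈ 1.6667)
K(S) = 0
K(M)*860 = 0*860 = 0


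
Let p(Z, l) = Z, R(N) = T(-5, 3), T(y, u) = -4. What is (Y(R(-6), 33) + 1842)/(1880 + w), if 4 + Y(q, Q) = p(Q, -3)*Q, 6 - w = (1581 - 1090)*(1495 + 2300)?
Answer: -2927/1861459 ≈ -0.0015724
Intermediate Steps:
R(N) = -4
w = -1863339 (w = 6 - (1581 - 1090)*(1495 + 2300) = 6 - 491*3795 = 6 - 1*1863345 = 6 - 1863345 = -1863339)
Y(q, Q) = -4 + Q**2 (Y(q, Q) = -4 + Q*Q = -4 + Q**2)
(Y(R(-6), 33) + 1842)/(1880 + w) = ((-4 + 33**2) + 1842)/(1880 - 1863339) = ((-4 + 1089) + 1842)/(-1861459) = (1085 + 1842)*(-1/1861459) = 2927*(-1/1861459) = -2927/1861459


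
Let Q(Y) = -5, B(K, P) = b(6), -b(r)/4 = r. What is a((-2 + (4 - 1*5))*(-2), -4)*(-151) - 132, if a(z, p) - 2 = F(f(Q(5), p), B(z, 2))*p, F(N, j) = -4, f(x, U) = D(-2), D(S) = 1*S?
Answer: -2850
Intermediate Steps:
b(r) = -4*r
D(S) = S
B(K, P) = -24 (B(K, P) = -4*6 = -24)
f(x, U) = -2
a(z, p) = 2 - 4*p
a((-2 + (4 - 1*5))*(-2), -4)*(-151) - 132 = (2 - 4*(-4))*(-151) - 132 = (2 + 16)*(-151) - 132 = 18*(-151) - 132 = -2718 - 132 = -2850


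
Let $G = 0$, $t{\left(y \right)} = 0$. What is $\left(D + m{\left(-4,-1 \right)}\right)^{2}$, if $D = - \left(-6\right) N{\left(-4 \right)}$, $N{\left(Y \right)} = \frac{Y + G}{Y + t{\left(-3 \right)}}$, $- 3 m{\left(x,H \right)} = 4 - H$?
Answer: $\frac{169}{9} \approx 18.778$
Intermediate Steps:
$m{\left(x,H \right)} = - \frac{4}{3} + \frac{H}{3}$ ($m{\left(x,H \right)} = - \frac{4 - H}{3} = - \frac{4}{3} + \frac{H}{3}$)
$N{\left(Y \right)} = 1$ ($N{\left(Y \right)} = \frac{Y + 0}{Y + 0} = \frac{Y}{Y} = 1$)
$D = 6$ ($D = - \left(-6\right) 1 = \left(-1\right) \left(-6\right) = 6$)
$\left(D + m{\left(-4,-1 \right)}\right)^{2} = \left(6 + \left(- \frac{4}{3} + \frac{1}{3} \left(-1\right)\right)\right)^{2} = \left(6 - \frac{5}{3}\right)^{2} = \left(\frac{13}{3}\right)^{2} = \frac{169}{9}$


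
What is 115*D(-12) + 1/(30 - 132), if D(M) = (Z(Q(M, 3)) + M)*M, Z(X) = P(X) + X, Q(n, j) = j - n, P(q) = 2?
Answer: -703801/102 ≈ -6900.0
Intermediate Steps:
Z(X) = 2 + X
D(M) = 5*M (D(M) = ((2 + (3 - M)) + M)*M = ((5 - M) + M)*M = 5*M)
115*D(-12) + 1/(30 - 132) = 115*(5*(-12)) + 1/(30 - 132) = 115*(-60) + 1/(-102) = -6900 - 1/102 = -703801/102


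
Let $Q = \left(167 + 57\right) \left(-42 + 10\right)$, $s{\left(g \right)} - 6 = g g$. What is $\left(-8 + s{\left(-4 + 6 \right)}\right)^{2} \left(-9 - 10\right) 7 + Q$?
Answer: $-7700$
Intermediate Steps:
$s{\left(g \right)} = 6 + g^{2}$ ($s{\left(g \right)} = 6 + g g = 6 + g^{2}$)
$Q = -7168$ ($Q = 224 \left(-32\right) = -7168$)
$\left(-8 + s{\left(-4 + 6 \right)}\right)^{2} \left(-9 - 10\right) 7 + Q = \left(-8 + \left(6 + \left(-4 + 6\right)^{2}\right)\right)^{2} \left(-9 - 10\right) 7 - 7168 = \left(-8 + \left(6 + 2^{2}\right)\right)^{2} \left(\left(-19\right) 7\right) - 7168 = \left(-8 + \left(6 + 4\right)\right)^{2} \left(-133\right) - 7168 = \left(-8 + 10\right)^{2} \left(-133\right) - 7168 = 2^{2} \left(-133\right) - 7168 = 4 \left(-133\right) - 7168 = -532 - 7168 = -7700$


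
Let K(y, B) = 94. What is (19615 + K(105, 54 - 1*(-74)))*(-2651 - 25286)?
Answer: -550610333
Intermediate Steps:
(19615 + K(105, 54 - 1*(-74)))*(-2651 - 25286) = (19615 + 94)*(-2651 - 25286) = 19709*(-27937) = -550610333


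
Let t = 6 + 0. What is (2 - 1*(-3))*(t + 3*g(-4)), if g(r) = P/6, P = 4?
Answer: 40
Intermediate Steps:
t = 6
g(r) = 2/3 (g(r) = 4/6 = 4*(1/6) = 2/3)
(2 - 1*(-3))*(t + 3*g(-4)) = (2 - 1*(-3))*(6 + 3*(2/3)) = (2 + 3)*(6 + 2) = 5*8 = 40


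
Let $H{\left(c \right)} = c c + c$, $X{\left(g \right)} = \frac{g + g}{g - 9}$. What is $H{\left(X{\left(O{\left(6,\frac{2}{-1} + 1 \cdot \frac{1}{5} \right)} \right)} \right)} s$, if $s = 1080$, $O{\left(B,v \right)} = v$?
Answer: $480$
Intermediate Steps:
$X{\left(g \right)} = \frac{2 g}{-9 + g}$
$H{\left(c \right)} = c + c^{2}$ ($H{\left(c \right)} = c^{2} + c = c + c^{2}$)
$H{\left(X{\left(O{\left(6,\frac{2}{-1} + 1 \cdot \frac{1}{5} \right)} \right)} \right)} s = \frac{2 \left(\frac{2}{-1} + 1 \cdot \frac{1}{5}\right)}{-9 + \left(\frac{2}{-1} + 1 \cdot \frac{1}{5}\right)} \left(1 + \frac{2 \left(\frac{2}{-1} + 1 \cdot \frac{1}{5}\right)}{-9 + \left(\frac{2}{-1} + 1 \cdot \frac{1}{5}\right)}\right) 1080 = \frac{2 \left(2 \left(-1\right) + 1 \cdot \frac{1}{5}\right)}{-9 + \left(2 \left(-1\right) + 1 \cdot \frac{1}{5}\right)} \left(1 + \frac{2 \left(2 \left(-1\right) + 1 \cdot \frac{1}{5}\right)}{-9 + \left(2 \left(-1\right) + 1 \cdot \frac{1}{5}\right)}\right) 1080 = \frac{2 \left(-2 + \frac{1}{5}\right)}{-9 + \left(-2 + \frac{1}{5}\right)} \left(1 + \frac{2 \left(-2 + \frac{1}{5}\right)}{-9 + \left(-2 + \frac{1}{5}\right)}\right) 1080 = 2 \left(- \frac{9}{5}\right) \frac{1}{-9 - \frac{9}{5}} \left(1 + 2 \left(- \frac{9}{5}\right) \frac{1}{-9 - \frac{9}{5}}\right) 1080 = 2 \left(- \frac{9}{5}\right) \frac{1}{- \frac{54}{5}} \left(1 + 2 \left(- \frac{9}{5}\right) \frac{1}{- \frac{54}{5}}\right) 1080 = 2 \left(- \frac{9}{5}\right) \left(- \frac{5}{54}\right) \left(1 + 2 \left(- \frac{9}{5}\right) \left(- \frac{5}{54}\right)\right) 1080 = \frac{1 + \frac{1}{3}}{3} \cdot 1080 = \frac{1}{3} \cdot \frac{4}{3} \cdot 1080 = \frac{4}{9} \cdot 1080 = 480$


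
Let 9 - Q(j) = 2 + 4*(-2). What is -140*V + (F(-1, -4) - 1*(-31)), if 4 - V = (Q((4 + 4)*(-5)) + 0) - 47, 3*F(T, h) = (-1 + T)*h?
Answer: -15019/3 ≈ -5006.3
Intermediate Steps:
F(T, h) = h*(-1 + T)/3 (F(T, h) = ((-1 + T)*h)/3 = (h*(-1 + T))/3 = h*(-1 + T)/3)
Q(j) = 15 (Q(j) = 9 - (2 + 4*(-2)) = 9 - (2 - 8) = 9 - 1*(-6) = 9 + 6 = 15)
V = 36 (V = 4 - ((15 + 0) - 47) = 4 - (15 - 47) = 4 - 1*(-32) = 4 + 32 = 36)
-140*V + (F(-1, -4) - 1*(-31)) = -140*36 + ((1/3)*(-4)*(-1 - 1) - 1*(-31)) = -5040 + ((1/3)*(-4)*(-2) + 31) = -5040 + (8/3 + 31) = -5040 + 101/3 = -15019/3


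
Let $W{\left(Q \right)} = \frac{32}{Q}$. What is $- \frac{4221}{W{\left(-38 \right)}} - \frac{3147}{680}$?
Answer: $\frac{6810621}{1360} \approx 5007.8$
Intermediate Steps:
$- \frac{4221}{W{\left(-38 \right)}} - \frac{3147}{680} = - \frac{4221}{32 \frac{1}{-38}} - \frac{3147}{680} = - \frac{4221}{32 \left(- \frac{1}{38}\right)} - \frac{3147}{680} = - \frac{4221}{- \frac{16}{19}} - \frac{3147}{680} = \left(-4221\right) \left(- \frac{19}{16}\right) - \frac{3147}{680} = \frac{80199}{16} - \frac{3147}{680} = \frac{6810621}{1360}$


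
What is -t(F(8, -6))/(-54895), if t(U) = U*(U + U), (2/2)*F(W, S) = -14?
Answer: 392/54895 ≈ 0.0071409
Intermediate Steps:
F(W, S) = -14
t(U) = 2*U**2 (t(U) = U*(2*U) = 2*U**2)
-t(F(8, -6))/(-54895) = -2*(-14)**2/(-54895) = -2*196*(-1)/54895 = -392*(-1)/54895 = -1*(-392/54895) = 392/54895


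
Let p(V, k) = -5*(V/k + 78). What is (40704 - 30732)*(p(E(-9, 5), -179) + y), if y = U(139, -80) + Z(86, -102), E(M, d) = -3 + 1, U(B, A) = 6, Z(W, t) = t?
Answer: -867603888/179 ≈ -4.8470e+6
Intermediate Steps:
E(M, d) = -2
p(V, k) = -390 - 5*V/k (p(V, k) = -5*(V/k + 78) = -5*(78 + V/k) = -390 - 5*V/k)
y = -96 (y = 6 - 102 = -96)
(40704 - 30732)*(p(E(-9, 5), -179) + y) = (40704 - 30732)*((-390 - 5*(-2)/(-179)) - 96) = 9972*((-390 - 5*(-2)*(-1/179)) - 96) = 9972*((-390 - 10/179) - 96) = 9972*(-69820/179 - 96) = 9972*(-87004/179) = -867603888/179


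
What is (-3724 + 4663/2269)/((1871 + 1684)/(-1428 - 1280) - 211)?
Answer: 22869311844/1304545667 ≈ 17.530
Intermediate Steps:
(-3724 + 4663/2269)/((1871 + 1684)/(-1428 - 1280) - 211) = (-3724 + 4663*(1/2269))/(3555/(-2708) - 211) = (-3724 + 4663/2269)/(3555*(-1/2708) - 211) = -8445093/(2269*(-3555/2708 - 211)) = -8445093/(2269*(-574943/2708)) = -8445093/2269*(-2708/574943) = 22869311844/1304545667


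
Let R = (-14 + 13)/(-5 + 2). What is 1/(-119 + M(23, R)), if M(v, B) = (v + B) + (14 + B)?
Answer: -3/244 ≈ -0.012295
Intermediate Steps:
R = 1/3 (R = -1/(-3) = -1*(-1/3) = 1/3 ≈ 0.33333)
M(v, B) = 14 + v + 2*B (M(v, B) = (B + v) + (14 + B) = 14 + v + 2*B)
1/(-119 + M(23, R)) = 1/(-119 + (14 + 23 + 2*(1/3))) = 1/(-119 + (14 + 23 + 2/3)) = 1/(-119 + 113/3) = 1/(-244/3) = -3/244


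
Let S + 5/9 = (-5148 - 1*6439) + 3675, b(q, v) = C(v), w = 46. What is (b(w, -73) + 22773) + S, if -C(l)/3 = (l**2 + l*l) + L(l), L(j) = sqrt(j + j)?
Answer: -154022/9 - 3*I*sqrt(146) ≈ -17114.0 - 36.249*I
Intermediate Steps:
L(j) = sqrt(2)*sqrt(j) (L(j) = sqrt(2*j) = sqrt(2)*sqrt(j))
C(l) = -6*l**2 - 3*sqrt(2)*sqrt(l) (C(l) = -3*((l**2 + l*l) + sqrt(2)*sqrt(l)) = -3*((l**2 + l**2) + sqrt(2)*sqrt(l)) = -3*(2*l**2 + sqrt(2)*sqrt(l)) = -6*l**2 - 3*sqrt(2)*sqrt(l))
b(q, v) = -6*v**2 - 3*sqrt(2)*sqrt(v)
S = -71213/9 (S = -5/9 + ((-5148 - 1*6439) + 3675) = -5/9 + ((-5148 - 6439) + 3675) = -5/9 + (-11587 + 3675) = -5/9 - 7912 = -71213/9 ≈ -7912.6)
(b(w, -73) + 22773) + S = ((-6*(-73)**2 - 3*sqrt(2)*sqrt(-73)) + 22773) - 71213/9 = ((-6*5329 - 3*sqrt(2)*I*sqrt(73)) + 22773) - 71213/9 = ((-31974 - 3*I*sqrt(146)) + 22773) - 71213/9 = (-9201 - 3*I*sqrt(146)) - 71213/9 = -154022/9 - 3*I*sqrt(146)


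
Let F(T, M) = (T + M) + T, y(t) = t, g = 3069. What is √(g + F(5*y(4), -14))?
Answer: √3095 ≈ 55.633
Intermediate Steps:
F(T, M) = M + 2*T (F(T, M) = (M + T) + T = M + 2*T)
√(g + F(5*y(4), -14)) = √(3069 + (-14 + 2*(5*4))) = √(3069 + (-14 + 2*20)) = √(3069 + (-14 + 40)) = √(3069 + 26) = √3095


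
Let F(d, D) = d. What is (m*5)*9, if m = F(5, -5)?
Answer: 225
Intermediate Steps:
m = 5
(m*5)*9 = (5*5)*9 = 25*9 = 225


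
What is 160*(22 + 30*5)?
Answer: 27520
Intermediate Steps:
160*(22 + 30*5) = 160*(22 + 150) = 160*172 = 27520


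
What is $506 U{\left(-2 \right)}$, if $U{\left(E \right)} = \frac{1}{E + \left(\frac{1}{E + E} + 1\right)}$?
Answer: $- \frac{2024}{5} \approx -404.8$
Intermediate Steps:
$U{\left(E \right)} = \frac{1}{1 + E + \frac{1}{2 E}}$ ($U{\left(E \right)} = \frac{1}{E + \left(\frac{1}{2 E} + 1\right)} = \frac{1}{E + \left(1 + \frac{1}{2 E}\right)} = \frac{1}{1 + E + \frac{1}{2 E}}$)
$506 U{\left(-2 \right)} = 506 \cdot 2 \left(-2\right) \frac{1}{1 + 2 \left(-2\right) + 2 \left(-2\right)^{2}} = 506 \cdot 2 \left(-2\right) \frac{1}{1 - 4 + 2 \cdot 4} = 506 \cdot 2 \left(-2\right) \frac{1}{1 - 4 + 8} = 506 \cdot 2 \left(-2\right) \frac{1}{5} = 506 \left(- \frac{4}{5}\right) = - \frac{2024}{5}$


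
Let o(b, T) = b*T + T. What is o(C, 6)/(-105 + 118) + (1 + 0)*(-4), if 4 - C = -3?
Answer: -4/13 ≈ -0.30769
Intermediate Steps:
C = 7 (C = 4 - 1*(-3) = 4 + 3 = 7)
o(b, T) = T + T*b (o(b, T) = T*b + T = T + T*b)
o(C, 6)/(-105 + 118) + (1 + 0)*(-4) = (6*(1 + 7))/(-105 + 118) + (1 + 0)*(-4) = (6*8)/13 + 1*(-4) = (1/13)*48 - 4 = 48/13 - 4 = -4/13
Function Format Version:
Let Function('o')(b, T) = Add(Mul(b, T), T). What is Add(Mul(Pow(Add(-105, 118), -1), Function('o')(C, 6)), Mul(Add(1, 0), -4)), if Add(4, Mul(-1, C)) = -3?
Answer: Rational(-4, 13) ≈ -0.30769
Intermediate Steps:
C = 7 (C = Add(4, Mul(-1, -3)) = Add(4, 3) = 7)
Function('o')(b, T) = Add(T, Mul(T, b)) (Function('o')(b, T) = Add(Mul(T, b), T) = Add(T, Mul(T, b)))
Add(Mul(Pow(Add(-105, 118), -1), Function('o')(C, 6)), Mul(Add(1, 0), -4)) = Add(Mul(Pow(Add(-105, 118), -1), Mul(6, Add(1, 7))), Mul(Add(1, 0), -4)) = Add(Mul(Pow(13, -1), Mul(6, 8)), Mul(1, -4)) = Add(Mul(Rational(1, 13), 48), -4) = Add(Rational(48, 13), -4) = Rational(-4, 13)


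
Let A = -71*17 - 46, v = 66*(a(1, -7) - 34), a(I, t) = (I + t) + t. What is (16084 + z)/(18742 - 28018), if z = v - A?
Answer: -4745/3092 ≈ -1.5346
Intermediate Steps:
a(I, t) = I + 2*t
v = -3102 (v = 66*((1 + 2*(-7)) - 34) = 66*((1 - 14) - 34) = 66*(-13 - 34) = 66*(-47) = -3102)
A = -1253 (A = -1207 - 46 = -1253)
z = -1849 (z = -3102 - 1*(-1253) = -3102 + 1253 = -1849)
(16084 + z)/(18742 - 28018) = (16084 - 1849)/(18742 - 28018) = 14235/(-9276) = 14235*(-1/9276) = -4745/3092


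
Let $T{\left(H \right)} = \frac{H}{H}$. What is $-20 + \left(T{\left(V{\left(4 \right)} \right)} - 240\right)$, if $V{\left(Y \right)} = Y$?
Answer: $-259$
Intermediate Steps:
$T{\left(H \right)} = 1$
$-20 + \left(T{\left(V{\left(4 \right)} \right)} - 240\right) = -20 + \left(1 - 240\right) = -20 - 239 = -259$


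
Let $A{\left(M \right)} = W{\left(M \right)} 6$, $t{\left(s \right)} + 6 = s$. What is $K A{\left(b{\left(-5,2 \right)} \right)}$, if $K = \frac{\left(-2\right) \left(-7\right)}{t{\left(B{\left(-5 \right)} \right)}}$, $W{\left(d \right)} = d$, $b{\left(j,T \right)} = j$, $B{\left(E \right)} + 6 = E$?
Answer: $\frac{420}{17} \approx 24.706$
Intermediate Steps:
$B{\left(E \right)} = -6 + E$
$t{\left(s \right)} = -6 + s$
$A{\left(M \right)} = 6 M$ ($A{\left(M \right)} = M 6 = 6 M$)
$K = - \frac{14}{17}$ ($K = \frac{\left(-2\right) \left(-7\right)}{-6 - 11} = \frac{14}{-6 - 11} = \frac{14}{-17} = 14 \left(- \frac{1}{17}\right) = - \frac{14}{17} \approx -0.82353$)
$K A{\left(b{\left(-5,2 \right)} \right)} = - \frac{14 \cdot 6 \left(-5\right)}{17} = \left(- \frac{14}{17}\right) \left(-30\right) = \frac{420}{17}$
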